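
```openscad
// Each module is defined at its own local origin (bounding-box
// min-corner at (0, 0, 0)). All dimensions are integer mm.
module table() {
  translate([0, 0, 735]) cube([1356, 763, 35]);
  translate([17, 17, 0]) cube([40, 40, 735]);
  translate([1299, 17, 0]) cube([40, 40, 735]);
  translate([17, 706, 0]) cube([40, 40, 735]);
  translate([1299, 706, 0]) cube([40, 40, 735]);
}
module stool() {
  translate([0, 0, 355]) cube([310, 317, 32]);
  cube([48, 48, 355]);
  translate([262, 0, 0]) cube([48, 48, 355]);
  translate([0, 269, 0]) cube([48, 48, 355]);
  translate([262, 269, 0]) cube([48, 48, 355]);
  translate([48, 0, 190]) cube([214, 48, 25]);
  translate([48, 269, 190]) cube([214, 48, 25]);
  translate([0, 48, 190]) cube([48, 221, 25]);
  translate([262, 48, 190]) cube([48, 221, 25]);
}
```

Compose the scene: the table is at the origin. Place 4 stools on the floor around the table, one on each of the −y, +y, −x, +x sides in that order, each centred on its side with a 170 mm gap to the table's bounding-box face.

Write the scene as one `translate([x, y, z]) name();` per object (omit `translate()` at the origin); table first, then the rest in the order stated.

table();
translate([523, -487, 0]) stool();
translate([523, 933, 0]) stool();
translate([-480, 223, 0]) stool();
translate([1526, 223, 0]) stool();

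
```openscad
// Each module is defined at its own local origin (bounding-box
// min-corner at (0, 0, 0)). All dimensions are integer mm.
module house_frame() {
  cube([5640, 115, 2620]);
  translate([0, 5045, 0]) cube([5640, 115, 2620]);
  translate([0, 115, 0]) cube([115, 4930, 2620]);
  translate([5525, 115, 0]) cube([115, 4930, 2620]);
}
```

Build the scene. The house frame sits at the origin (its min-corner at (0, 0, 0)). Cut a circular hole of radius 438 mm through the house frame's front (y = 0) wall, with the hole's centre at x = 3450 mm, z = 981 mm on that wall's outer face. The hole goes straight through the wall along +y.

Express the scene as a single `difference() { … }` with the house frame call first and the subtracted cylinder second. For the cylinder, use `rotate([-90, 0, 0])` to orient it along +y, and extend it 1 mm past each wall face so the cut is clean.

difference() {
  house_frame();
  translate([3450, -1, 981]) rotate([-90, 0, 0]) cylinder(h = 117, r = 438);
}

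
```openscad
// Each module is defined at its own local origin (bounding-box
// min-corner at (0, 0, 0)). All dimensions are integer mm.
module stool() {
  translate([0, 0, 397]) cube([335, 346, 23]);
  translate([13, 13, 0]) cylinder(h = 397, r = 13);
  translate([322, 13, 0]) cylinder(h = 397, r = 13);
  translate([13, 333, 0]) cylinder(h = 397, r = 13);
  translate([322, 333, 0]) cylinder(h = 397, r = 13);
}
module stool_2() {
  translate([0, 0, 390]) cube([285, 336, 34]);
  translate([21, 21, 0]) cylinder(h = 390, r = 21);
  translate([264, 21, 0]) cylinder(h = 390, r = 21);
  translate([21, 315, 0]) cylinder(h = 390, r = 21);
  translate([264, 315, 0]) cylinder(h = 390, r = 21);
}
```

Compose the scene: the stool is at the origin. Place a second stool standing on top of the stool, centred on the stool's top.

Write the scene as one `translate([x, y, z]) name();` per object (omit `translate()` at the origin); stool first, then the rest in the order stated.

stool();
translate([25, 5, 420]) stool_2();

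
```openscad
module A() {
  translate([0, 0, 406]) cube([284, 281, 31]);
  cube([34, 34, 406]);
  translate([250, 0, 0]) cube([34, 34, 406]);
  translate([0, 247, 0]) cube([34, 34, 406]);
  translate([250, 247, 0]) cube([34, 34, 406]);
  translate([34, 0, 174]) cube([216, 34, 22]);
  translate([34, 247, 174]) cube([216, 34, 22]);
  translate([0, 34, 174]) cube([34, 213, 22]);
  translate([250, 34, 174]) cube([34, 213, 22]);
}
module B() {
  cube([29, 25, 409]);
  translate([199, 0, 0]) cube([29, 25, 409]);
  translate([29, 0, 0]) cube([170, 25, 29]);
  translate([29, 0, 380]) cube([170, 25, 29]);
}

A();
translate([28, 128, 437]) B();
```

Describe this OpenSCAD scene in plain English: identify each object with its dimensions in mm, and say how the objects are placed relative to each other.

A is a four-legged stool. The seat is 284×281 mm, 31 mm thick, top at z = 437 mm. It stands on four square legs, each 34×34 mm in cross-section, from z = 0 to the seat underside, each flush with a corner of the seat. Four stretchers, 34 mm wide and 22 mm tall, connect adjacent legs with their undersides at z = 174 mm, each running between the inner faces of the legs it joins and aligned with the legs' outer faces on the other axis.

B is a picture frame with a 170×351 mm rectangular opening (x by z) and a uniform 29 mm border on every side. Frame depth is 25 mm along y. It is built from two vertical stiles running the full outside height and two horizontal rails spanning the gap between the stiles.

The picture frame is on top of the stool, centred.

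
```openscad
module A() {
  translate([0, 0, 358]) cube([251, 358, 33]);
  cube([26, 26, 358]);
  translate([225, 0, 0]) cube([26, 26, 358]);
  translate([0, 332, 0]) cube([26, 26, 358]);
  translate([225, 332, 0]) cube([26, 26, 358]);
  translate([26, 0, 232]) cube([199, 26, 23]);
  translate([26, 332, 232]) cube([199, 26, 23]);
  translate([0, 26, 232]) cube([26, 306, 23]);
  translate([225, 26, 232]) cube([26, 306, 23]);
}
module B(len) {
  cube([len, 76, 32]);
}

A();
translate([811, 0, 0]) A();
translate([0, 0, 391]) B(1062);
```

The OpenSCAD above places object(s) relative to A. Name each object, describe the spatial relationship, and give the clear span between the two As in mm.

A is a stool. B is a beam. A beam spans the tops of two stools. The clear span between the two stools is 560 mm.

Second stool starts at x = 811; first ends at x = 251; clear span = 811 − 251 = 560 mm.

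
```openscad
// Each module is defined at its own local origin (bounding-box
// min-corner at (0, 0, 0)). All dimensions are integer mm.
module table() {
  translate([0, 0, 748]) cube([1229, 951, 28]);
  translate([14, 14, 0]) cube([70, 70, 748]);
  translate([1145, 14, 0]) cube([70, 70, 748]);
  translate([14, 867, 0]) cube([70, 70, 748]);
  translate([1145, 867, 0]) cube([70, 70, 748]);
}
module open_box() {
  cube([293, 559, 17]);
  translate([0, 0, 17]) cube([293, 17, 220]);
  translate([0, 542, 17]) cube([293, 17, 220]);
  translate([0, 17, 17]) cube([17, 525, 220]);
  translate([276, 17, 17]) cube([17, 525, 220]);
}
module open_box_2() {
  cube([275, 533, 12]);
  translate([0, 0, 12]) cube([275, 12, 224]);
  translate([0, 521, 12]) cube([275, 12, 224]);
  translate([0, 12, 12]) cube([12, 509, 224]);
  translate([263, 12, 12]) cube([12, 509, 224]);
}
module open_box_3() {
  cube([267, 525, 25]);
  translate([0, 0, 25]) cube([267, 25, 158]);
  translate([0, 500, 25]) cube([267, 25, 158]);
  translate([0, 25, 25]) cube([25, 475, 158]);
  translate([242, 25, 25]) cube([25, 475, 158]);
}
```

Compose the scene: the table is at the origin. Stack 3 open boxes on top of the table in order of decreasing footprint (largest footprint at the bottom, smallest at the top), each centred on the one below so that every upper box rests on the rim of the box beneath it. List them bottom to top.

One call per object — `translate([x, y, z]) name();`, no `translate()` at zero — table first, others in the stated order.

table();
translate([468, 196, 776]) open_box();
translate([477, 209, 1013]) open_box_2();
translate([481, 213, 1249]) open_box_3();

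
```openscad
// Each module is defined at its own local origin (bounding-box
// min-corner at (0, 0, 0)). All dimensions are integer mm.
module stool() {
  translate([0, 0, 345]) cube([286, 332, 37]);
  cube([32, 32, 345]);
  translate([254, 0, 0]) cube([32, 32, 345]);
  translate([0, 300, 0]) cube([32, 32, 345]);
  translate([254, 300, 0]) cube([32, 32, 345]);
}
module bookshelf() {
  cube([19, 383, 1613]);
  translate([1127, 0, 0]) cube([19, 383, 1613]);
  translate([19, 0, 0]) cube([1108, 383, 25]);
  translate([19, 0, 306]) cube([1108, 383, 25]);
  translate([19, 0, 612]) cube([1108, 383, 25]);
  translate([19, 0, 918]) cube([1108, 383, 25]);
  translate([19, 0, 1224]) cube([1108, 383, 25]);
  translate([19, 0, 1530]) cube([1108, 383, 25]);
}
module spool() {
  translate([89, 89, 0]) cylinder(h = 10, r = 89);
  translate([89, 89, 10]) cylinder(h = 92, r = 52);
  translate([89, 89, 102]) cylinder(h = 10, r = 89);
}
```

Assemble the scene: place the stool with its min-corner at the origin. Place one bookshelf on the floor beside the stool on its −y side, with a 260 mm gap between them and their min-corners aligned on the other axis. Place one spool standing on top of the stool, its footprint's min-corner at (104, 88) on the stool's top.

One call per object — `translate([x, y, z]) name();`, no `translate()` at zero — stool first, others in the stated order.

stool();
translate([0, -643, 0]) bookshelf();
translate([104, 88, 382]) spool();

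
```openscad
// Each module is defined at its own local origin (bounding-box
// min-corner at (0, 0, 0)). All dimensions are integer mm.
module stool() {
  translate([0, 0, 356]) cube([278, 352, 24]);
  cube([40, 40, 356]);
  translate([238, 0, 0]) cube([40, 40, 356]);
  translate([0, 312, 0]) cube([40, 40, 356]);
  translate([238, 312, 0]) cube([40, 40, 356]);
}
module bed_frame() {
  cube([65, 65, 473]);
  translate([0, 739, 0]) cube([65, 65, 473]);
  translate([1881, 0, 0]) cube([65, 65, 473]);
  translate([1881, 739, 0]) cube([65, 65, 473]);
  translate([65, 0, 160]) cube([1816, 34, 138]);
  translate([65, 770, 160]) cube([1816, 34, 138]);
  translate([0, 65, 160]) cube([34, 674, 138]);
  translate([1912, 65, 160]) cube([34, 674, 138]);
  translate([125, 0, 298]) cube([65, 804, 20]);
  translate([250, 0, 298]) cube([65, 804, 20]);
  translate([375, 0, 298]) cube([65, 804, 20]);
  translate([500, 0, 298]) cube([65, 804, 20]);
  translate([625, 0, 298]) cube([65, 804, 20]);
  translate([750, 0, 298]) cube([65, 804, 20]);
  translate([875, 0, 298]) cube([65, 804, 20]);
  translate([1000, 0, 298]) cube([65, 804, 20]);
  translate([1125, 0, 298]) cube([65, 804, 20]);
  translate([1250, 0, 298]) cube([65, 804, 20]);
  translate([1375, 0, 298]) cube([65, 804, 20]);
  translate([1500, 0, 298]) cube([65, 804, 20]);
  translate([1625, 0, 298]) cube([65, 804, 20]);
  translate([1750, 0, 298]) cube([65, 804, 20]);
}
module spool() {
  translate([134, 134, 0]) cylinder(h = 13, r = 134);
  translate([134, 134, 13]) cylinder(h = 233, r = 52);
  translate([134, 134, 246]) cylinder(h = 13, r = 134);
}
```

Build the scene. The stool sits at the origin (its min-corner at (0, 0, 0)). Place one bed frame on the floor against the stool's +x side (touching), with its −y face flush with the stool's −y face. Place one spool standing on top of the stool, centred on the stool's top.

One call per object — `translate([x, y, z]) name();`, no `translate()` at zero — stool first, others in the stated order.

stool();
translate([278, 0, 0]) bed_frame();
translate([5, 42, 380]) spool();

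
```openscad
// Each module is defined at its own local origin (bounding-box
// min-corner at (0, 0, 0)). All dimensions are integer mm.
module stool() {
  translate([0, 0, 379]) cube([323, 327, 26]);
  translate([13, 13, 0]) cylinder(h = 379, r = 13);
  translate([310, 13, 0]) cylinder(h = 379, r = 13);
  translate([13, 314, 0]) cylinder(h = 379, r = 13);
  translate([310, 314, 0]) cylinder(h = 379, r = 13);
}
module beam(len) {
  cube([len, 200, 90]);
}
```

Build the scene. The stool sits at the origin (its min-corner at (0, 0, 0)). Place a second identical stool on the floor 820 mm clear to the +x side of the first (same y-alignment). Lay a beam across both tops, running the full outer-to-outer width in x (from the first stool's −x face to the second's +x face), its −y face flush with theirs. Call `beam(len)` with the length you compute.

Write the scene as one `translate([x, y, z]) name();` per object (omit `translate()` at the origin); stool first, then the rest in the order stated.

stool();
translate([1143, 0, 0]) stool();
translate([0, 0, 405]) beam(1466);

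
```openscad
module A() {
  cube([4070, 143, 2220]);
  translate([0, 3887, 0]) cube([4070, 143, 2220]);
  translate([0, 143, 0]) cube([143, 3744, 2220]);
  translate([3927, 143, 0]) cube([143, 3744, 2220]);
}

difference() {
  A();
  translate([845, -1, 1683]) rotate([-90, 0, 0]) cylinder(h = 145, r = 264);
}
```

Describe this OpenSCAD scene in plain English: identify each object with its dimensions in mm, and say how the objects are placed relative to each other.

A is a box-shaped house frame (walls only): outside footprint 4070×4030 mm, wall height 2220 mm, wall thickness 143 mm. The two y-facing walls run the full x-width; the two x-facing walls fit between the inner faces of the y-facing walls.

The house frame has a circular hole of radius 264 mm through its front wall, centred at (x = 845, z = 1683).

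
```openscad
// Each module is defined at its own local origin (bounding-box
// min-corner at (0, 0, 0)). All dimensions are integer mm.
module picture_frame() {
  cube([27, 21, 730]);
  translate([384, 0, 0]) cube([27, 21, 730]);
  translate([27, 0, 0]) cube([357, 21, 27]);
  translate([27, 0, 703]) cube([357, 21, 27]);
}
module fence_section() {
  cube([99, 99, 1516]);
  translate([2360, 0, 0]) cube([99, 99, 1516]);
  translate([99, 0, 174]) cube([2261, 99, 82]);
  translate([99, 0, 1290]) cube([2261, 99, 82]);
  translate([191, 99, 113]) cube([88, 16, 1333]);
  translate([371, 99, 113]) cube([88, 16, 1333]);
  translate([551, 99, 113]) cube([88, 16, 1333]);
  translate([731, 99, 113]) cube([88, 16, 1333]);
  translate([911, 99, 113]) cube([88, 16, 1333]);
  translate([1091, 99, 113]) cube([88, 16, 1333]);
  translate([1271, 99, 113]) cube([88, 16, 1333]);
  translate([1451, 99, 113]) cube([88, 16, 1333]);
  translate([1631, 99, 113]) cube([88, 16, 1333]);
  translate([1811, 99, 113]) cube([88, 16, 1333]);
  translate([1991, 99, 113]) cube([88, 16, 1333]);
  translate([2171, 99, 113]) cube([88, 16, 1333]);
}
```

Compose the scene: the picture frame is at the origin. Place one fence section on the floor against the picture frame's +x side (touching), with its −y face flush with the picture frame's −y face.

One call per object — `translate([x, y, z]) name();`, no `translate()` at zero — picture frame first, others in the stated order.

picture_frame();
translate([411, 0, 0]) fence_section();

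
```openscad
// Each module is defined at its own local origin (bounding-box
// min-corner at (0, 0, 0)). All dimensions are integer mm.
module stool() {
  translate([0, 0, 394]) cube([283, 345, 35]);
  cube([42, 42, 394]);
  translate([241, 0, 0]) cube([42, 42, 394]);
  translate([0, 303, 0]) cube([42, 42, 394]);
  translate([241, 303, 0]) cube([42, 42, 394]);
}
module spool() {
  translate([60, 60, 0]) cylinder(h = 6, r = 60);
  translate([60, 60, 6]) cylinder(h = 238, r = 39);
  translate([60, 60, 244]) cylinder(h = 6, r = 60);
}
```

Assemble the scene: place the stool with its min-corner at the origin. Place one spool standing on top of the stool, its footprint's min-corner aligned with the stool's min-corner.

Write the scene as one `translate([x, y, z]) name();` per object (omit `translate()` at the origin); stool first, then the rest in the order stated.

stool();
translate([0, 0, 429]) spool();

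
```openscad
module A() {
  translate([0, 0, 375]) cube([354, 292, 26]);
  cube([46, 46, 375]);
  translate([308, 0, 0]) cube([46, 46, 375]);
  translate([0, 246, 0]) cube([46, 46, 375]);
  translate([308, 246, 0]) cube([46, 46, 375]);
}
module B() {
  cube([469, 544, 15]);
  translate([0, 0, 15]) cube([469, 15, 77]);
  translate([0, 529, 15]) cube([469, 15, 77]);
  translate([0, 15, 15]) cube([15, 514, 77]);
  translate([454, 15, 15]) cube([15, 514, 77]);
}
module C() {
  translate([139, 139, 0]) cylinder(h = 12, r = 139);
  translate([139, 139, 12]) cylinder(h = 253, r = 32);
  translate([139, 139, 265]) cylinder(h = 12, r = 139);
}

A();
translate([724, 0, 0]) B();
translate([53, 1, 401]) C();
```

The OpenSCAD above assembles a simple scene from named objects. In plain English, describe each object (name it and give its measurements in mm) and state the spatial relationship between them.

A is a simple wooden stool: a rectangular seat 354 mm (x) by 292 mm (y), 26 mm thick, top face at z = 401 mm, on four square legs, each 46×46 mm in cross-section. The legs rest on z = 0, each flush with a corner of the seat.

B is an open storage box with external size 469×544×92 mm and wall thickness 15 mm (the base is also 15 mm thick). The base covers the whole footprint; the four walls stand on the base, with the y-facing walls full-width and the x-facing walls fitting between their inner faces.

C is a spool: two coaxial disc flanges of radius 139 mm and thickness 12 mm, joined by a core cylinder of radius 32 mm and height 253 mm. The lower flange rests on z = 0 and the three cylinders share a vertical axis.

The open box is on the floor beside the stool on its +x side. The spool is on top of the stool.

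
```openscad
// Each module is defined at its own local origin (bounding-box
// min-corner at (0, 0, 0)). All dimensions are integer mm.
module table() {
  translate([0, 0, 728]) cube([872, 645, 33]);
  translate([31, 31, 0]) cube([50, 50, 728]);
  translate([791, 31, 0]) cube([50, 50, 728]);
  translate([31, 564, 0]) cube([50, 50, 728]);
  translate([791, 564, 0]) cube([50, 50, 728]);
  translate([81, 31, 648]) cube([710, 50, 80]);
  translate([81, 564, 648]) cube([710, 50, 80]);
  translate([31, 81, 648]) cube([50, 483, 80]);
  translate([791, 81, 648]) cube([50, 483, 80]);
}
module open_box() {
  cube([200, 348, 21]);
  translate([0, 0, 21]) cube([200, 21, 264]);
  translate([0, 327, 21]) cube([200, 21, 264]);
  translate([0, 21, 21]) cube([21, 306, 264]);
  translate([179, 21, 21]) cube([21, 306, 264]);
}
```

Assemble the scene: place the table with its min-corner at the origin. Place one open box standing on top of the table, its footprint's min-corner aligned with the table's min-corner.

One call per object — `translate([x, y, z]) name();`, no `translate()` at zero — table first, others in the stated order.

table();
translate([0, 0, 761]) open_box();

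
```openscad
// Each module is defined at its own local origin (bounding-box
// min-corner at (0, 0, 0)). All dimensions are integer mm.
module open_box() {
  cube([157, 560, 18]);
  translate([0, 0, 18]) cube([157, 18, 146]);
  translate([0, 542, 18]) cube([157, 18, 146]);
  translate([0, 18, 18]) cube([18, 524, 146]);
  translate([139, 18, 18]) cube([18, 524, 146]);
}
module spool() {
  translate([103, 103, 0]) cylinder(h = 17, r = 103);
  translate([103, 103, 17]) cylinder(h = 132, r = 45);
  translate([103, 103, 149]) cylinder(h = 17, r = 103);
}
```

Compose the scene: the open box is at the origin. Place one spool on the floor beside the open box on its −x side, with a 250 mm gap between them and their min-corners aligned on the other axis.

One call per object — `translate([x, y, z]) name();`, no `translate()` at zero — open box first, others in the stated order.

open_box();
translate([-456, 0, 0]) spool();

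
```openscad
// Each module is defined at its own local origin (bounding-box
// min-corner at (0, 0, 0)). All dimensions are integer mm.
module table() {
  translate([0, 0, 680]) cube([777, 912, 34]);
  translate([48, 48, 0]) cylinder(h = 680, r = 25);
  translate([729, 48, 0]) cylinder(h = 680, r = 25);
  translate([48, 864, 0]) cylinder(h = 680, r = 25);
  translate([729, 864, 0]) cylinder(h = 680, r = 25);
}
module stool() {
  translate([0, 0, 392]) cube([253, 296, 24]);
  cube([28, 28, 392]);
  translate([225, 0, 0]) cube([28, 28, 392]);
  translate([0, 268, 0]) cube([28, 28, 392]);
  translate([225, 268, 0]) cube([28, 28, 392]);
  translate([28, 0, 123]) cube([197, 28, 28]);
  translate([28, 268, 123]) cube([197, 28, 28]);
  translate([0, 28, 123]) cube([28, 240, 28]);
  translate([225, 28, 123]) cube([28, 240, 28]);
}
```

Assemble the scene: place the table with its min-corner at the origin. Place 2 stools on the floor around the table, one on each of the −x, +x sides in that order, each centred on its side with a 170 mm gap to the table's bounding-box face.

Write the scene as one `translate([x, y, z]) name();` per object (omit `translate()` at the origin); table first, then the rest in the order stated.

table();
translate([-423, 308, 0]) stool();
translate([947, 308, 0]) stool();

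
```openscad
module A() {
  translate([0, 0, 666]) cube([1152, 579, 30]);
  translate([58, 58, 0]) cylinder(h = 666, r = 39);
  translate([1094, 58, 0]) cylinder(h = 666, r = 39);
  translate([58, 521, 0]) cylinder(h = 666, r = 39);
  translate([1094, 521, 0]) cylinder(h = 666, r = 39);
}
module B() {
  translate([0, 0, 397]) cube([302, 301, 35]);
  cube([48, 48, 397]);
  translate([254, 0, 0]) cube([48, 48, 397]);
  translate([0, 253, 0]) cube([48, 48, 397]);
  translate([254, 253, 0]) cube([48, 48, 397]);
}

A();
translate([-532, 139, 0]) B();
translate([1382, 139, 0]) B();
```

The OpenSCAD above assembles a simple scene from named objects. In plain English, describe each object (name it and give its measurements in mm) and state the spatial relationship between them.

A is a table: top 1152 mm (x) × 579 mm (y), 30 mm thick, upper face at z = 696 mm, on four round legs of 78 mm diameter, each leg's bounding box inset 19 mm from the nearest pair of top edges, running from z = 0 to the bottom of the top.

B is a four-legged stool. The seat is 302×301 mm, 35 mm thick, top at z = 432 mm. It stands on four square legs, each 48×48 mm in cross-section, from z = 0 to the seat underside, each flush with a corner of the seat.

Two stools sit around the table at the −x, +x sides.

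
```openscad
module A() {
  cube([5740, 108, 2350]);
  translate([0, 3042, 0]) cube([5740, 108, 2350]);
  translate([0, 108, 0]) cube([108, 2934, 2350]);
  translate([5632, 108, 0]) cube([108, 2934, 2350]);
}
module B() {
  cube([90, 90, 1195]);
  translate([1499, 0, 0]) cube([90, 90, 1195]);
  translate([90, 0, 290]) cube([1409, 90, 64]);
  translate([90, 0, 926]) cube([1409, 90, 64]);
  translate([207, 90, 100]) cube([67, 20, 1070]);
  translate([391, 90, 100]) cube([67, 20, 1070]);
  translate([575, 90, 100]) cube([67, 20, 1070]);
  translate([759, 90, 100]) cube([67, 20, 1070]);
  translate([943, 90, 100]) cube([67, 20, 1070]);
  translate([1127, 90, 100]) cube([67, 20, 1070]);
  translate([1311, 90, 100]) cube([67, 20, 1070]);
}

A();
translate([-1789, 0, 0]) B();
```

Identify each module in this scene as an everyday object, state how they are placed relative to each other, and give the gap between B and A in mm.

The fence section's nearest face is 200 mm from the house frame's −x face.

A is a house frame. B is a fence section. The fence section is on the floor beside the house frame on its −x side. The gap between the fence section and the house frame is 200 mm.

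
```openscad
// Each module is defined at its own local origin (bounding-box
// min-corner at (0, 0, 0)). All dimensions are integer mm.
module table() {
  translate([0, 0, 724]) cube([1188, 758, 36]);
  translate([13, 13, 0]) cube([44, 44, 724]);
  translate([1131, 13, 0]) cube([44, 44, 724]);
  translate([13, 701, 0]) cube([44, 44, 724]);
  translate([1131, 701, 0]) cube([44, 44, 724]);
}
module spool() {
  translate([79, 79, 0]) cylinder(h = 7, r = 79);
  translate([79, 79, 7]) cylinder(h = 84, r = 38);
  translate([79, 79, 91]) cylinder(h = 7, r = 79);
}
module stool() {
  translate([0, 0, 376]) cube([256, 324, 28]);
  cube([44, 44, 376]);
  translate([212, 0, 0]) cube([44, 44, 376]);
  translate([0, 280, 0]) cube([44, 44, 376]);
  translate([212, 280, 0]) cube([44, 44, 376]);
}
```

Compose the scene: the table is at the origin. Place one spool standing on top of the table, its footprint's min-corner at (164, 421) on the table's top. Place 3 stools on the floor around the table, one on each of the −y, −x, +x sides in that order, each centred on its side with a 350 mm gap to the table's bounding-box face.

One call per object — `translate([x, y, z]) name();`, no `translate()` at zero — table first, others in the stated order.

table();
translate([164, 421, 760]) spool();
translate([466, -674, 0]) stool();
translate([-606, 217, 0]) stool();
translate([1538, 217, 0]) stool();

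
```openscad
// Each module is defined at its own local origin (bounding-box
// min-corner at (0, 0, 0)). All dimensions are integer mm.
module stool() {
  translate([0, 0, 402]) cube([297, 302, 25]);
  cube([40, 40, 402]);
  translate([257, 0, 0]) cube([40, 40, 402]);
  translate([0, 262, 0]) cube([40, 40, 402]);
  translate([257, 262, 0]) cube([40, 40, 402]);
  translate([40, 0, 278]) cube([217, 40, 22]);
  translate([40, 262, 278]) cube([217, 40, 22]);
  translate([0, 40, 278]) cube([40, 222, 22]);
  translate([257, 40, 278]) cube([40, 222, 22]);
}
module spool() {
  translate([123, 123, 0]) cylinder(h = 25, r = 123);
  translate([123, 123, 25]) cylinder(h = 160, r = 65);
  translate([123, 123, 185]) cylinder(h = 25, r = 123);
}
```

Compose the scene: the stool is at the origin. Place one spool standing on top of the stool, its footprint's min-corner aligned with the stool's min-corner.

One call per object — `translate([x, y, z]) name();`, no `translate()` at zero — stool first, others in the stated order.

stool();
translate([0, 0, 427]) spool();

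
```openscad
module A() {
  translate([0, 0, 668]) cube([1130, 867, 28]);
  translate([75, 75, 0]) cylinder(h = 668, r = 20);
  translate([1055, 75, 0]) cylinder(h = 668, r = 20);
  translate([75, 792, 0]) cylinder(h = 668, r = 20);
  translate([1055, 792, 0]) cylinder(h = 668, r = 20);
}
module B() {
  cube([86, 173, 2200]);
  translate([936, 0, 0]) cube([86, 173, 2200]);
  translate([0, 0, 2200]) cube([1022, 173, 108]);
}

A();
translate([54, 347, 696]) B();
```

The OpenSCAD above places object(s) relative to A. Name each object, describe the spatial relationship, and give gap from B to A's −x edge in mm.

A is a table. B is a door frame. The door frame is on top of the table, centred. The gap from the door frame to the table's −x edge is 54 mm.

The door frame's min-x is at 54; the table's min-x is 0; gap = 54 mm.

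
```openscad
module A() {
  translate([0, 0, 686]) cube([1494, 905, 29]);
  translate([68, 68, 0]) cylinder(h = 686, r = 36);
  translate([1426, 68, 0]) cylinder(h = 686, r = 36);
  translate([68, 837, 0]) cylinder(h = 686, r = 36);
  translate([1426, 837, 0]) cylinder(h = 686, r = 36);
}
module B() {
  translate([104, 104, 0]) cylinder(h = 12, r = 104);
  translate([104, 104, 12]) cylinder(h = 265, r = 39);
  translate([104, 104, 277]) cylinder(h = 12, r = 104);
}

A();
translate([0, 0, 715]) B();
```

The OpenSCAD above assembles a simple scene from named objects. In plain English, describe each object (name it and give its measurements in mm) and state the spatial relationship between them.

A is a rectangular dining table. The top is 1494×905×29 mm with its upper surface at z = 715 mm. It stands on four round legs of 72 mm diameter, each leg's bounding box inset 32 mm from the nearest pair of top edges, running from the floor to the underside of the top.

B is a spool: two coaxial disc flanges of radius 104 mm and thickness 12 mm, joined by a core cylinder of radius 39 mm and height 265 mm. The lower flange rests on z = 0 and the three cylinders share a vertical axis.

The spool is on top of the table.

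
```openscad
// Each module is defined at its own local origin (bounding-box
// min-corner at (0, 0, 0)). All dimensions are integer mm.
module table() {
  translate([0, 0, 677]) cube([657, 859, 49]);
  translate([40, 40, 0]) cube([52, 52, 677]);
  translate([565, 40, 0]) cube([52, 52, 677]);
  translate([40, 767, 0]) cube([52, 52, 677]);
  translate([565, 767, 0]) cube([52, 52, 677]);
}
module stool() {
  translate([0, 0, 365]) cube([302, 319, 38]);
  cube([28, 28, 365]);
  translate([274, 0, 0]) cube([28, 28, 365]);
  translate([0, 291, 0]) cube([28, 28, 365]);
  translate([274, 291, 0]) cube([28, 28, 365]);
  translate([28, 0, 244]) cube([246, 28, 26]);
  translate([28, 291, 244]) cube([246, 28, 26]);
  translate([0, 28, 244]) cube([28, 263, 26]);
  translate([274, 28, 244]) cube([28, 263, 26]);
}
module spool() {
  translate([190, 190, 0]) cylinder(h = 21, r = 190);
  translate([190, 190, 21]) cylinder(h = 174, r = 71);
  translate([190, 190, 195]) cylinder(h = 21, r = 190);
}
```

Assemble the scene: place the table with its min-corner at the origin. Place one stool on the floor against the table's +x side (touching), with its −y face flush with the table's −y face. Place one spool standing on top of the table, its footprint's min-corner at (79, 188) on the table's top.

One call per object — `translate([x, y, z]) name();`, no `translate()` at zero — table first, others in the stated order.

table();
translate([657, 0, 0]) stool();
translate([79, 188, 726]) spool();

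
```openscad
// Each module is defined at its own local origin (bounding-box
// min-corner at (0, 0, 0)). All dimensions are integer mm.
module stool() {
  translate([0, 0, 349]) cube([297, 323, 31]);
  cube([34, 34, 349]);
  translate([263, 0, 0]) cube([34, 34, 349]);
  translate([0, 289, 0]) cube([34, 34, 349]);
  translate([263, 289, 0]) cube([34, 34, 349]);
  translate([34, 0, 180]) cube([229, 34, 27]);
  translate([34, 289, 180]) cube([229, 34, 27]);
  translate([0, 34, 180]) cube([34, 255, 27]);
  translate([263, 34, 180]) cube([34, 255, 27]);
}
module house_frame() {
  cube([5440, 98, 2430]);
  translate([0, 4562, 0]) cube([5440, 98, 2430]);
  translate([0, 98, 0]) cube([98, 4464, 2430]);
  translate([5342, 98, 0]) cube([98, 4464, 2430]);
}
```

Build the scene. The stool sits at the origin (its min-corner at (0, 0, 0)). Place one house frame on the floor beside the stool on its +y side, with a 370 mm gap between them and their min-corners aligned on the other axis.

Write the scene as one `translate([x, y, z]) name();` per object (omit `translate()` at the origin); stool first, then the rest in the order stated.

stool();
translate([0, 693, 0]) house_frame();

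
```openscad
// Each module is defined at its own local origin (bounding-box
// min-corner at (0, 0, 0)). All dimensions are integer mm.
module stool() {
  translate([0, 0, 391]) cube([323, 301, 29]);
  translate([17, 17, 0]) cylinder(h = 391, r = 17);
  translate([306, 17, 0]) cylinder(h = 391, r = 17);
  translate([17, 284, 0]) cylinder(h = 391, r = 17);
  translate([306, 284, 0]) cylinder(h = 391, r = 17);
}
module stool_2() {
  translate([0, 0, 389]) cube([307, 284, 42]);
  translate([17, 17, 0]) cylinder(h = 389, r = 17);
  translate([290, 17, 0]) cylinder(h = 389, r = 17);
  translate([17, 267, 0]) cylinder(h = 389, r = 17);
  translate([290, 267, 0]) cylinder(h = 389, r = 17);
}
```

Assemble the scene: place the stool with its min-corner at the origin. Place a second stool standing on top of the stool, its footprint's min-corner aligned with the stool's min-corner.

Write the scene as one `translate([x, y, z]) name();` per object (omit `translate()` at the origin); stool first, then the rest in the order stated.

stool();
translate([0, 0, 420]) stool_2();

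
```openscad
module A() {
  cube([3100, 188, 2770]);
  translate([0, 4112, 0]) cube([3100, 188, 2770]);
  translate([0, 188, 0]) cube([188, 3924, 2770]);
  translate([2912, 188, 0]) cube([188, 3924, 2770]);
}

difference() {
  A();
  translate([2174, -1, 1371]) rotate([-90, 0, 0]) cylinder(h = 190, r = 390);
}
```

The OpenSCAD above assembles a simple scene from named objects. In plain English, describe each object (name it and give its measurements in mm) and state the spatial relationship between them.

A is a box-shaped house frame (walls only): outside footprint 3100×4300 mm, wall height 2770 mm, wall thickness 188 mm. The two y-facing walls run the full x-width; the two x-facing walls fit between the inner faces of the y-facing walls.

The house frame has a circular hole of radius 390 mm through its front wall, centred at (x = 2174, z = 1371).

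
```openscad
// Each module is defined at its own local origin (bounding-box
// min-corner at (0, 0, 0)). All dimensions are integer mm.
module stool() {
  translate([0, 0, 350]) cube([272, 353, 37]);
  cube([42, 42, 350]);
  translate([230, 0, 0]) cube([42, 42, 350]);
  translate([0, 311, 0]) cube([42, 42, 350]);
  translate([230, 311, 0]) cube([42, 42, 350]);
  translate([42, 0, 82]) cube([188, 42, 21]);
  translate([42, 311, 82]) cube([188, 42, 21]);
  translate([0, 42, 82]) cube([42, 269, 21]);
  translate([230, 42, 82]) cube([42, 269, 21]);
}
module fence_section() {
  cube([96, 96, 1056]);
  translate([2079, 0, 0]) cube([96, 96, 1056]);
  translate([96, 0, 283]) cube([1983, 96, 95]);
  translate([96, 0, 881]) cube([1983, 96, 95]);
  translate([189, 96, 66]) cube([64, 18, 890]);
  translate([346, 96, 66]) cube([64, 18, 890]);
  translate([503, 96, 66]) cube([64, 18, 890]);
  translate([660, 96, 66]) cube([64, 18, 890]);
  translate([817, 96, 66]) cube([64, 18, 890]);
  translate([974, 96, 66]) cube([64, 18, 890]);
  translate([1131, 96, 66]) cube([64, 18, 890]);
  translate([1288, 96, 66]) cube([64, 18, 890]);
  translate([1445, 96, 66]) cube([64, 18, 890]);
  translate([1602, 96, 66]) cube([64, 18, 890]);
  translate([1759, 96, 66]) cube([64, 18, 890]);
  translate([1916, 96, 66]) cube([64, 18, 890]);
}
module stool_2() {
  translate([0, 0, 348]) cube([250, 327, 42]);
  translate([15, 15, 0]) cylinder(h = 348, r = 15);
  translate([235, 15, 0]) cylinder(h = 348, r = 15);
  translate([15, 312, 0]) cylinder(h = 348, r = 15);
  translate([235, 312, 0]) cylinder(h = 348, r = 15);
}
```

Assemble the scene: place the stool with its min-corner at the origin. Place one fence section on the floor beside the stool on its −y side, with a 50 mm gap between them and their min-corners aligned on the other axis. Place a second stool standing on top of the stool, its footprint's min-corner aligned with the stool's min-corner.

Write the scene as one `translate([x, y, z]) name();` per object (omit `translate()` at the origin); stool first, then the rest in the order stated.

stool();
translate([0, -164, 0]) fence_section();
translate([0, 0, 387]) stool_2();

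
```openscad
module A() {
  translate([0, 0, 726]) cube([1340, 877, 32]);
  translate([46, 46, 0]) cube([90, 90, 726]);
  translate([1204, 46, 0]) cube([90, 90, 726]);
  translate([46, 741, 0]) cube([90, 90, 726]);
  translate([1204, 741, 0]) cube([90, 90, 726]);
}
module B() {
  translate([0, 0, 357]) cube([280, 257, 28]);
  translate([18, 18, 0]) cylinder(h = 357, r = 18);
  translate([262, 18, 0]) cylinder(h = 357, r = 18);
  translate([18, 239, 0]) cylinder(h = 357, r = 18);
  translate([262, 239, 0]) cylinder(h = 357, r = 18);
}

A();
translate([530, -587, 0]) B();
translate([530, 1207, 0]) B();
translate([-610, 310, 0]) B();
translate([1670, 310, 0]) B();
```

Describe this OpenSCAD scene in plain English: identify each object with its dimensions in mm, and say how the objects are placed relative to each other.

A is a rectangular dining table. The top is 1340×877×32 mm with its upper surface at z = 758 mm. It stands on four 90×90 mm square legs, each inset 46 mm from the nearest pair of top edges, running from the floor to the underside of the top.

B is a four-legged stool. The seat is a 280×257×28 mm slab whose top surface is at z = 385 mm; four round legs, each 36 mm in diameter, run from the floor (z = 0) to the underside of the seat, each leg's axis is inset half a diameter from the nearest pair of seat edges (so the leg's bounding box is flush with the corner).

Four stools sit around the table at the −y, +y, −x, +x sides.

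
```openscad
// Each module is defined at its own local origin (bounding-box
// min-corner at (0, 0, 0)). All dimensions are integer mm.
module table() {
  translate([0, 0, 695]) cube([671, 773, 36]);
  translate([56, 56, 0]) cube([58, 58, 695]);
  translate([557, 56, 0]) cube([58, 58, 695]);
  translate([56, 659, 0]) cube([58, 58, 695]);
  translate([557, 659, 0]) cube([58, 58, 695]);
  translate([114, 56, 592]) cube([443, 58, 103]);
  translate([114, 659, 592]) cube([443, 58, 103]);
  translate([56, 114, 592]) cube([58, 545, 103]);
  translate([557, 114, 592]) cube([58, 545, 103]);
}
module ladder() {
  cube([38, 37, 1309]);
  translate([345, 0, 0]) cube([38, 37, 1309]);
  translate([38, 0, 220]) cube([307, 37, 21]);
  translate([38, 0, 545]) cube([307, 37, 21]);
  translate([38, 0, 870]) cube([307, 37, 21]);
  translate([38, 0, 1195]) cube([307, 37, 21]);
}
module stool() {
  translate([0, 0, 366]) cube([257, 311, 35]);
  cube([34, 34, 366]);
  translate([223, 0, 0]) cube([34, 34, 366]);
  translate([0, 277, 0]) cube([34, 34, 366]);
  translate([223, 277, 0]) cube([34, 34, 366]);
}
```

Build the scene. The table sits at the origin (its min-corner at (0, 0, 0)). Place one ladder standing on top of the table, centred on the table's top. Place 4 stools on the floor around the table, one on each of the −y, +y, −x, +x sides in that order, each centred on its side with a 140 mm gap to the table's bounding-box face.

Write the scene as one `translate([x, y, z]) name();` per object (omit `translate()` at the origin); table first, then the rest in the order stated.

table();
translate([144, 368, 731]) ladder();
translate([207, -451, 0]) stool();
translate([207, 913, 0]) stool();
translate([-397, 231, 0]) stool();
translate([811, 231, 0]) stool();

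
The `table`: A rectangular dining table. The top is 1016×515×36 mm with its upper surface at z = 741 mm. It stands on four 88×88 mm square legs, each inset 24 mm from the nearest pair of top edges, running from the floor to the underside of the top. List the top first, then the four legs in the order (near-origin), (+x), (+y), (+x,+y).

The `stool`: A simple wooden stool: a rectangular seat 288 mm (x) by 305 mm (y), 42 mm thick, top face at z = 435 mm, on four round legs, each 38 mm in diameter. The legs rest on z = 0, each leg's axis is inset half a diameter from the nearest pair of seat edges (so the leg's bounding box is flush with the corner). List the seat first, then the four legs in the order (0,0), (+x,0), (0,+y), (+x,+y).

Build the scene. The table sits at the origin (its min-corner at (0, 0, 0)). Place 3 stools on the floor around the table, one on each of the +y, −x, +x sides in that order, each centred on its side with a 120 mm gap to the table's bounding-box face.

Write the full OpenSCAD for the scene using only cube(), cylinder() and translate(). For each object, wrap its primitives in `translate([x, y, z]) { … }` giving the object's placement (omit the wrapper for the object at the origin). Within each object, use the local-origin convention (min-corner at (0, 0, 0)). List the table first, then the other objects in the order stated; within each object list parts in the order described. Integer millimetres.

translate([0, 0, 705]) cube([1016, 515, 36]);
translate([24, 24, 0]) cube([88, 88, 705]);
translate([904, 24, 0]) cube([88, 88, 705]);
translate([24, 403, 0]) cube([88, 88, 705]);
translate([904, 403, 0]) cube([88, 88, 705]);
translate([364, 635, 0]) {
  translate([0, 0, 393]) cube([288, 305, 42]);
  translate([19, 19, 0]) cylinder(h = 393, r = 19);
  translate([269, 19, 0]) cylinder(h = 393, r = 19);
  translate([19, 286, 0]) cylinder(h = 393, r = 19);
  translate([269, 286, 0]) cylinder(h = 393, r = 19);
}
translate([-408, 105, 0]) {
  translate([0, 0, 393]) cube([288, 305, 42]);
  translate([19, 19, 0]) cylinder(h = 393, r = 19);
  translate([269, 19, 0]) cylinder(h = 393, r = 19);
  translate([19, 286, 0]) cylinder(h = 393, r = 19);
  translate([269, 286, 0]) cylinder(h = 393, r = 19);
}
translate([1136, 105, 0]) {
  translate([0, 0, 393]) cube([288, 305, 42]);
  translate([19, 19, 0]) cylinder(h = 393, r = 19);
  translate([269, 19, 0]) cylinder(h = 393, r = 19);
  translate([19, 286, 0]) cylinder(h = 393, r = 19);
  translate([269, 286, 0]) cylinder(h = 393, r = 19);
}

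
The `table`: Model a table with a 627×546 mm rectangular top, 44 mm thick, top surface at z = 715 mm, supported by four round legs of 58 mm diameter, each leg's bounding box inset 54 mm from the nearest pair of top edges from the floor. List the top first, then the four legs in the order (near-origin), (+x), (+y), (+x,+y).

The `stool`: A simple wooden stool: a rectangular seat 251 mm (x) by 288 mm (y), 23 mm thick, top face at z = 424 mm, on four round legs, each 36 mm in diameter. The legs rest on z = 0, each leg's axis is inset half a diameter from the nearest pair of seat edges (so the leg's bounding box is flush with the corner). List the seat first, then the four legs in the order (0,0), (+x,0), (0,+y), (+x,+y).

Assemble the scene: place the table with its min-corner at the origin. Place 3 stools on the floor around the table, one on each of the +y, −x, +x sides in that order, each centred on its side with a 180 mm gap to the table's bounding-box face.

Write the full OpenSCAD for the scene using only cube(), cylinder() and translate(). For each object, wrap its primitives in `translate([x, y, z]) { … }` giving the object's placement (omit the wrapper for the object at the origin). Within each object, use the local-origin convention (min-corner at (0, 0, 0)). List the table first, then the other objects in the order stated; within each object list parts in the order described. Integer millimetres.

translate([0, 0, 671]) cube([627, 546, 44]);
translate([83, 83, 0]) cylinder(h = 671, r = 29);
translate([544, 83, 0]) cylinder(h = 671, r = 29);
translate([83, 463, 0]) cylinder(h = 671, r = 29);
translate([544, 463, 0]) cylinder(h = 671, r = 29);
translate([188, 726, 0]) {
  translate([0, 0, 401]) cube([251, 288, 23]);
  translate([18, 18, 0]) cylinder(h = 401, r = 18);
  translate([233, 18, 0]) cylinder(h = 401, r = 18);
  translate([18, 270, 0]) cylinder(h = 401, r = 18);
  translate([233, 270, 0]) cylinder(h = 401, r = 18);
}
translate([-431, 129, 0]) {
  translate([0, 0, 401]) cube([251, 288, 23]);
  translate([18, 18, 0]) cylinder(h = 401, r = 18);
  translate([233, 18, 0]) cylinder(h = 401, r = 18);
  translate([18, 270, 0]) cylinder(h = 401, r = 18);
  translate([233, 270, 0]) cylinder(h = 401, r = 18);
}
translate([807, 129, 0]) {
  translate([0, 0, 401]) cube([251, 288, 23]);
  translate([18, 18, 0]) cylinder(h = 401, r = 18);
  translate([233, 18, 0]) cylinder(h = 401, r = 18);
  translate([18, 270, 0]) cylinder(h = 401, r = 18);
  translate([233, 270, 0]) cylinder(h = 401, r = 18);
}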